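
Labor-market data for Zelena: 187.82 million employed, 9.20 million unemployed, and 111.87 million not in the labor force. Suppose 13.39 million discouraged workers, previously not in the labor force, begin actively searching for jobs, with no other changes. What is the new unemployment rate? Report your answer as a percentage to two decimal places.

Initially, labor force = 187.82 + 9.20 = 197.02 million, so u = 9.20/197.02 = 4.67%.
After the change, unemployed and labor force both rise by 13.39 → E = 187.82, U = 22.59, labor force = 210.41 million.
New unemployment rate = 22.59 / 210.41 = 10.74%.

New unemployment rate ≈ 10.74%.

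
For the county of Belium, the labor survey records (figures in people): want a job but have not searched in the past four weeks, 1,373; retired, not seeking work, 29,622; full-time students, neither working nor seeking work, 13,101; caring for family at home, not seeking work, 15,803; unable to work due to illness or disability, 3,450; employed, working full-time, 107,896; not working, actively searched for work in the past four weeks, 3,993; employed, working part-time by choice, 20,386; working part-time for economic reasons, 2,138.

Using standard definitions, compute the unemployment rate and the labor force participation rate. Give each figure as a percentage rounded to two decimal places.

Employed = 107,896 + 20,386 + 2,138 = 130,420 (anyone who worked, including part-time for economic reasons, counts as employed).
Unemployed = 3,993.
Labor force = 130,420 + 3,993 = 134,413.
Not in labor force = 1,373 + 29,622 + 13,101 + 15,803 + 3,450 = 63,349 (those not working and not actively searching are outside the labor force — including those who want a job but have given up searching).
Civilian working-age population = 134,413 + 63,349 = 197,762.
Unemployment rate = 3,993 / 134,413 = 2.97%.
Labor force participation rate = 134,413 / 197,762 = 67.97%.

Unemployment rate ≈ 2.97%; labor force participation rate ≈ 67.97%.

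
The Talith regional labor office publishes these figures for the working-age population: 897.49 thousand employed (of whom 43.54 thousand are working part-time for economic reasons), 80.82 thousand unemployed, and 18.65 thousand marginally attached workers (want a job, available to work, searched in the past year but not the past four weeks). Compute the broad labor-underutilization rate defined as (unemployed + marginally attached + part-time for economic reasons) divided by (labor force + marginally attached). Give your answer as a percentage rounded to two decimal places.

Labor force = 897.49 + 80.82 = 978.31 thousand.
Numerator = 80.82 + 18.65 + 43.54 = 143.01 thousand.
Denominator = 978.31 + 18.65 = 996.96 thousand.
Broad rate = 143.01 / 996.96 = 14.34%.

Broad underutilization rate ≈ 14.34%.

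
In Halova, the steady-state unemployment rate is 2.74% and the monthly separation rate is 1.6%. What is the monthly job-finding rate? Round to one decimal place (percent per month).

Job-finding rate ≈ 56.8% per month.

From u* = s/(s+f): f = s·(1−u)/u.
f = 1.6 × (1 − 0.0274) / 0.0274 = 1.5562 / 0.0274 ≈ 56.8% per month.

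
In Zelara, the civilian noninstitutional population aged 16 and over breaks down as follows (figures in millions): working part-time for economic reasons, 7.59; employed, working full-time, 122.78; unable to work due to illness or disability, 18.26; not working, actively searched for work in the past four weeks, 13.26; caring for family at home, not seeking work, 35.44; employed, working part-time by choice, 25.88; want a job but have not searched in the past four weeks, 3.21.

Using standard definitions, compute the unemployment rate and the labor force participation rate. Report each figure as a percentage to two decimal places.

Unemployment rate ≈ 7.82%; labor force participation rate ≈ 74.87%.

Employed = 7.59 + 122.78 + 25.88 = 156.25 million (anyone who worked, including part-time for economic reasons, counts as employed).
Unemployed = 13.26 million.
Labor force = 156.25 + 13.26 = 169.51 million.
Not in labor force = 18.26 + 35.44 + 3.21 = 56.91 million (those not working and not actively searching are outside the labor force — including those who want a job but have given up searching).
Civilian working-age population = 169.51 + 56.91 = 226.42 million.
Unemployment rate = 13.26 / 169.51 = 7.82%.
Labor force participation rate = 169.51 / 226.42 = 74.87%.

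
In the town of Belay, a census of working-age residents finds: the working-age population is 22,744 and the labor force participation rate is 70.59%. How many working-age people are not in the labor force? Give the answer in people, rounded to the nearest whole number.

Share not in the labor force = 1 − 0.7059 = 0.2941.
Not in labor force = 0.2941 × 22,744 ≈ 6,689.

About 6,689 are not in the labor force.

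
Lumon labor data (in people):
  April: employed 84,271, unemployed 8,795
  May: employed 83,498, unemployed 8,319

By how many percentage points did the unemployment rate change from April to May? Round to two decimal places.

April: labor force = 84,271 + 8,795 = 93,066; u = 8,795/93,066 = 9.45%.
May: labor force = 83,498 + 8,319 = 91,817; u = 8,319/91,817 = 9.06%.
Change = 9.06% − 9.45% = −0.39 pp.

The unemployment rate changed by −0.39 percentage points.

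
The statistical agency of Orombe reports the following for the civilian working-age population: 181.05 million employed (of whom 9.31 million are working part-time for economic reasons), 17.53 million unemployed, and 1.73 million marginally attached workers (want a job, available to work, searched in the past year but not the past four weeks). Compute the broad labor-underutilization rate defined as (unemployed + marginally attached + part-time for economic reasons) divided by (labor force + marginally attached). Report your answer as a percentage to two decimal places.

Labor force = 181.05 + 17.53 = 198.58 million.
Numerator = 17.53 + 1.73 + 9.31 = 28.57 million.
Denominator = 198.58 + 1.73 = 200.31 million.
Broad rate = 28.57 / 200.31 = 14.26%.

Broad underutilization rate ≈ 14.26%.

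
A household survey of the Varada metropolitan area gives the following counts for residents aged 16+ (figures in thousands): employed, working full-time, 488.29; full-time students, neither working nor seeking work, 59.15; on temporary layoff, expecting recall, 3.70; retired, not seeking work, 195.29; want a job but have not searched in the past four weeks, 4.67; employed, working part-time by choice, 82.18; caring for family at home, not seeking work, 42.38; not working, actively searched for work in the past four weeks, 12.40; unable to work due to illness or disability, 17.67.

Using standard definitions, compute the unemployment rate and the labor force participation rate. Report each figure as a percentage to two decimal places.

Unemployment rate ≈ 2.74%; labor force participation rate ≈ 64.76%.

Employed = 488.29 + 82.18 = 570.47 thousand.
Unemployed = 3.70 + 12.40 = 16.10 thousand (jobless and actively searching, or on temporary layoff).
Labor force = 570.47 + 16.10 = 586.57 thousand.
Not in labor force = 59.15 + 195.29 + 4.67 + 42.38 + 17.67 = 319.16 thousand (those not working and not actively searching are outside the labor force — including those who want a job but have given up searching).
Civilian working-age population = 586.57 + 319.16 = 905.73 thousand.
Unemployment rate = 16.10 / 586.57 = 2.74%.
Labor force participation rate = 586.57 / 905.73 = 64.76%.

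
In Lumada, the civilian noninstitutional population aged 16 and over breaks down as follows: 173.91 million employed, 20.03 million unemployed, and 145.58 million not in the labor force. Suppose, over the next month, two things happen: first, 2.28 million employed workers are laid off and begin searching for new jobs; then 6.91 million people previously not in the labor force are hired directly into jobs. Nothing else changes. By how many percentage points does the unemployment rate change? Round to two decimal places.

Initially, labor force = 173.91 + 20.03 = 193.94 million, so u = 20.03/193.94 = 10.33%.
After the first change, employed falls and unemployed rises by 2.28; labor force unchanged → E = 171.63, U = 22.31, labor force = 193.94 million.
After the second change, employed and labor force both rise by 6.91; unemployed unchanged → E = 178.54, U = 22.31, labor force = 200.85 million.
New unemployment rate = 22.31 / 200.85 = 11.11%.
Change = 11.11% − 10.33% = +0.78 percentage points.

The unemployment rate changes by +0.78 percentage points.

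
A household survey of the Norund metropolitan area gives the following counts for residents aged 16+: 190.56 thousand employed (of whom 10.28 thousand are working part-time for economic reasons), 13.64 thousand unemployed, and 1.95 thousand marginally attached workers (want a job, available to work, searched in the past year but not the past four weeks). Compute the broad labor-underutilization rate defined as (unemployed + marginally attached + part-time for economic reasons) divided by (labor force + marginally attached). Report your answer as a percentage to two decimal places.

Broad underutilization rate ≈ 12.55%.

Labor force = 190.56 + 13.64 = 204.20 thousand.
Numerator = 13.64 + 1.95 + 10.28 = 25.87 thousand.
Denominator = 204.20 + 1.95 = 206.15 thousand.
Broad rate = 25.87 / 206.15 = 12.55%.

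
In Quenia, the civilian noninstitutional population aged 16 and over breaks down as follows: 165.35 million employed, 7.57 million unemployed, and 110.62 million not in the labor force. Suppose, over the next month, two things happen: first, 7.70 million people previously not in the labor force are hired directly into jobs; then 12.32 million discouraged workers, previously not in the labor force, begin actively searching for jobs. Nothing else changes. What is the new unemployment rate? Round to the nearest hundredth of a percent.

Initially, labor force = 165.35 + 7.57 = 172.92 million, so u = 7.57/172.92 = 4.38%.
After the first change, employed and labor force both rise by 7.70; unemployed unchanged → E = 173.05, U = 7.57, labor force = 180.62 million.
After the second change, unemployed and labor force both rise by 12.32 → E = 173.05, U = 19.89, labor force = 192.94 million.
New unemployment rate = 19.89 / 192.94 = 10.31%.

New unemployment rate ≈ 10.31%.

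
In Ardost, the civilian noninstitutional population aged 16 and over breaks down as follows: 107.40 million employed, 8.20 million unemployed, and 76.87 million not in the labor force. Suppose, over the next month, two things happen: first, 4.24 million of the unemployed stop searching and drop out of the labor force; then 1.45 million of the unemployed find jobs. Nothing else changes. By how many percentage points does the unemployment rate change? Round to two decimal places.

Initially, labor force = 107.40 + 8.20 = 115.60 million, so u = 8.20/115.60 = 7.09%.
After the first change, unemployed and labor force both fall by 4.24 → E = 107.40, U = 3.96, labor force = 111.36 million.
After the second change, unemployed falls and employed rises by 1.45; labor force unchanged → E = 108.85, U = 2.51, labor force = 111.36 million.
New unemployment rate = 2.51 / 111.36 = 2.25%.
Change = 2.25% − 7.09% = −4.84 percentage points.

The unemployment rate changes by −4.84 percentage points.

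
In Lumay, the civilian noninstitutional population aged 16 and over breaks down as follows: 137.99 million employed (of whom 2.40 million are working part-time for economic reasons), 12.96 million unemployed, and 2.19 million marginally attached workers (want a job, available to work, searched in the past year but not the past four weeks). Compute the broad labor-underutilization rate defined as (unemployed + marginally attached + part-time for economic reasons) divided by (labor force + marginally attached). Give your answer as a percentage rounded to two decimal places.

Labor force = 137.99 + 12.96 = 150.95 million.
Numerator = 12.96 + 2.19 + 2.40 = 17.55 million.
Denominator = 150.95 + 2.19 = 153.14 million.
Broad rate = 17.55 / 153.14 = 11.46%.

Broad underutilization rate ≈ 11.46%.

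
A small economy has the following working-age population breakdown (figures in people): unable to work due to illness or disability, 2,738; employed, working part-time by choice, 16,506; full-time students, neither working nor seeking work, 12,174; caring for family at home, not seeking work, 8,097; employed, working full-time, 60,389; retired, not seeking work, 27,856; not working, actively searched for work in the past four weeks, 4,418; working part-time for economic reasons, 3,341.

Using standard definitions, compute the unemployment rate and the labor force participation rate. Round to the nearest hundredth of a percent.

Employed = 16,506 + 60,389 + 3,341 = 80,236 (anyone who worked, including part-time for economic reasons, counts as employed).
Unemployed = 4,418.
Labor force = 80,236 + 4,418 = 84,654.
Not in labor force = 2,738 + 12,174 + 8,097 + 27,856 = 50,865 (those not working and not actively searching are outside the labor force).
Civilian working-age population = 84,654 + 50,865 = 135,519.
Unemployment rate = 4,418 / 84,654 = 5.22%.
Labor force participation rate = 84,654 / 135,519 = 62.47%.

Unemployment rate ≈ 5.22%; labor force participation rate ≈ 62.47%.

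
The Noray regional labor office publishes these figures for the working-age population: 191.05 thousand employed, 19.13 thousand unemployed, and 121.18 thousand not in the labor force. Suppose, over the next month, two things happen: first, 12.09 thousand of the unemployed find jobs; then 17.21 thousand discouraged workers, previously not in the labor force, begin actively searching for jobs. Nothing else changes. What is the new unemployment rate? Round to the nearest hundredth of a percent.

Initially, labor force = 191.05 + 19.13 = 210.18 thousand, so u = 19.13/210.18 = 9.10%.
After the first change, unemployed falls and employed rises by 12.09; labor force unchanged → E = 203.14, U = 7.04, labor force = 210.18 thousand.
After the second change, unemployed and labor force both rise by 17.21 → E = 203.14, U = 24.25, labor force = 227.39 thousand.
New unemployment rate = 24.25 / 227.39 = 10.66%.

New unemployment rate ≈ 10.66%.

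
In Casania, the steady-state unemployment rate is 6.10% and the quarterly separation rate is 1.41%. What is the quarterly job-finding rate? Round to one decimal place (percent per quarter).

Job-finding rate ≈ 21.7% per quarter.

From u* = s/(s+f): f = s·(1−u)/u.
f = 1.41 × (1 − 0.0610) / 0.0610 = 1.3240 / 0.0610 ≈ 21.7% per quarter.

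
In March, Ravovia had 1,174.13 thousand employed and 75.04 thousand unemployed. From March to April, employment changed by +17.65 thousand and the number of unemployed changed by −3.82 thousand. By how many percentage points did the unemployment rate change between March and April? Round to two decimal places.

The unemployment rate changed by −0.37 percentage points.

March: labor force = 1,174.13 + 75.04 = 1,249.17; u = 75.04/1,249.17 = 6.01%.
April: labor force = 1,191.78 + 71.22 = 1,263.00; u = 71.22/1,263.00 = 5.64%.
Change = 5.64% − 6.01% = −0.37 pp.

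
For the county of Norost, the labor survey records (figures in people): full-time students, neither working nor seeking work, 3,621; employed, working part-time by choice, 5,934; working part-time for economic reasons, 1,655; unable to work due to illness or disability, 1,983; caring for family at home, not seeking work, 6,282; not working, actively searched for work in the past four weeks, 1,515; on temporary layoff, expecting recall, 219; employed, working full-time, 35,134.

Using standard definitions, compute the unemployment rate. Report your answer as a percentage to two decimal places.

Employed = 5,934 + 1,655 + 35,134 = 42,723 (anyone who worked, including part-time for economic reasons, counts as employed).
Unemployed = 1,515 + 219 = 1,734 (jobless and actively searching, or on temporary layoff).
Labor force = 42,723 + 1,734 = 44,457.
Unemployment rate = 1,734 / 44,457 = 3.90%.

Unemployment rate ≈ 3.90%.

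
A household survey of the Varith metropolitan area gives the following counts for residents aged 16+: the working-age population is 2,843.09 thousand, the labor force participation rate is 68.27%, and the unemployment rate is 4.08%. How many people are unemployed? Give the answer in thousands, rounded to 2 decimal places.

About 79.19 thousand are unemployed.

Labor force = 0.6827 × 2,843.09 = 1,940.98 thousand.
Unemployed = 0.0408 × 1,940.98 ≈ 79.19 thousand.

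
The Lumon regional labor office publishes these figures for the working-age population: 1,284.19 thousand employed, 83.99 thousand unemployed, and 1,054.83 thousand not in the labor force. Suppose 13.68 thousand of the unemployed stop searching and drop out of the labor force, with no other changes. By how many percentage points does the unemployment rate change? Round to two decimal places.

The unemployment rate changes by −0.95 percentage points.

Initially, labor force = 1,284.19 + 83.99 = 1,368.18 thousand, so u = 83.99/1,368.18 = 6.14%.
After the change, unemployed and labor force both fall by 13.68 → E = 1,284.19, U = 70.31, labor force = 1,354.50 thousand.
New unemployment rate = 70.31 / 1,354.50 = 5.19%.
Change = 5.19% − 6.14% = −0.95 percentage points.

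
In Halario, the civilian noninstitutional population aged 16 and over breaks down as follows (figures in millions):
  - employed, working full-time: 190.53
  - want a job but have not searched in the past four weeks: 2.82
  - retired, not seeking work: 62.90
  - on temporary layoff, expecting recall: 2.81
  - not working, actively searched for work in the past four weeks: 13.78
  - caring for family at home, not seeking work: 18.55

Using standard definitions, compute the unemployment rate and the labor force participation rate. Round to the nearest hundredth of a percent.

Employed = 190.53 million.
Unemployed = 2.81 + 13.78 = 16.59 million (jobless and actively searching, or on temporary layoff).
Labor force = 190.53 + 16.59 = 207.12 million.
Not in labor force = 2.82 + 62.90 + 18.55 = 84.27 million (those not working and not actively searching are outside the labor force — including those who want a job but have given up searching).
Civilian working-age population = 207.12 + 84.27 = 291.39 million.
Unemployment rate = 16.59 / 207.12 = 8.01%.
Labor force participation rate = 207.12 / 291.39 = 71.08%.

Unemployment rate ≈ 8.01%; labor force participation rate ≈ 71.08%.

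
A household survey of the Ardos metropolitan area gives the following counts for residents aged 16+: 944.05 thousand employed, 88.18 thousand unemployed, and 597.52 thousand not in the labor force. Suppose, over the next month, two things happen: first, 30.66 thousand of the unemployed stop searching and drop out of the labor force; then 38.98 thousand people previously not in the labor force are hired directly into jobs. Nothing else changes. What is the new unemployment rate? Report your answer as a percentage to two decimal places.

New unemployment rate ≈ 5.53%.

Initially, labor force = 944.05 + 88.18 = 1,032.23 thousand, so u = 88.18/1,032.23 = 8.54%.
After the first change, unemployed and labor force both fall by 30.66 → E = 944.05, U = 57.52, labor force = 1,001.57 thousand.
After the second change, employed and labor force both rise by 38.98; unemployed unchanged → E = 983.03, U = 57.52, labor force = 1,040.55 thousand.
New unemployment rate = 57.52 / 1,040.55 = 5.53%.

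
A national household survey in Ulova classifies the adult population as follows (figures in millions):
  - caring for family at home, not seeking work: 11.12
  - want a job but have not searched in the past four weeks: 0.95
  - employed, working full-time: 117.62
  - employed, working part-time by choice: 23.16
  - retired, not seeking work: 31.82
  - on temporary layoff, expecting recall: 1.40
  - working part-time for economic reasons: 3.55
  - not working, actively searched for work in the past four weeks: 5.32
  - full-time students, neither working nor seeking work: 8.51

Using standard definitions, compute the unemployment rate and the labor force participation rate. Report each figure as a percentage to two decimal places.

Unemployment rate ≈ 4.45%; labor force participation rate ≈ 74.24%.

Employed = 117.62 + 23.16 + 3.55 = 144.33 million (anyone who worked, including part-time for economic reasons, counts as employed).
Unemployed = 1.40 + 5.32 = 6.72 million (jobless and actively searching, or on temporary layoff).
Labor force = 144.33 + 6.72 = 151.05 million.
Not in labor force = 11.12 + 0.95 + 31.82 + 8.51 = 52.40 million (those not working and not actively searching are outside the labor force — including those who want a job but have given up searching).
Civilian working-age population = 151.05 + 52.40 = 203.45 million.
Unemployment rate = 6.72 / 151.05 = 4.45%.
Labor force participation rate = 151.05 / 203.45 = 74.24%.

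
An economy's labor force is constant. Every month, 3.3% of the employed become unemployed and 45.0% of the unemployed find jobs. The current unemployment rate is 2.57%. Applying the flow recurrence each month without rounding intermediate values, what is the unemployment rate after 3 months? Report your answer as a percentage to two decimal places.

Unemployment rate after three months ≈ 6.24%.

With a fixed labor force, u_{t+1} = u_t + s·(1−u_t) − f·u_t = u_t·(1−s−f) + s.
Here 1−s−f = 0.517 and s = 0.033.
u_1 = 0.025700 × 0.517 + 0.033 = 0.046287.
u_2 = 0.046287 × 0.517 + 0.033 = 0.056930.
u_3 = 0.056930 × 0.517 + 0.033 = 0.062433.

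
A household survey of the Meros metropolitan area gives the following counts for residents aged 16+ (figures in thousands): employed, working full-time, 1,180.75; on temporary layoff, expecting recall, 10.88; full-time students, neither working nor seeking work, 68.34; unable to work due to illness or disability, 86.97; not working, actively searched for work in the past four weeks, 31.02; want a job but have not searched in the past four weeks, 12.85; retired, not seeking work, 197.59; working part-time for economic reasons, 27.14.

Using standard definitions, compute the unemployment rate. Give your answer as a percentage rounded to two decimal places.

Unemployment rate ≈ 3.35%.

Employed = 1,180.75 + 27.14 = 1,207.89 thousand (anyone who worked, including part-time for economic reasons, counts as employed).
Unemployed = 10.88 + 31.02 = 41.90 thousand (jobless and actively searching, or on temporary layoff).
Labor force = 1,207.89 + 41.90 = 1,249.79 thousand.
Unemployment rate = 41.90 / 1,249.79 = 3.35%.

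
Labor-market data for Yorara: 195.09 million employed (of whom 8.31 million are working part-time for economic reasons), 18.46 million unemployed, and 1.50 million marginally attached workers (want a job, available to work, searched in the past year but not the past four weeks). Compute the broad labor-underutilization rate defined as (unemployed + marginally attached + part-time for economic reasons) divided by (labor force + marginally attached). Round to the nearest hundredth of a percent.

Labor force = 195.09 + 18.46 = 213.55 million.
Numerator = 18.46 + 1.50 + 8.31 = 28.27 million.
Denominator = 213.55 + 1.50 = 215.05 million.
Broad rate = 28.27 / 215.05 = 13.15%.

Broad underutilization rate ≈ 13.15%.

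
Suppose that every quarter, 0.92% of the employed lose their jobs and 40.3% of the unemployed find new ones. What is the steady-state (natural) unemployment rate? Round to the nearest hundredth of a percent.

At steady state the flows balance: s·E = f·U, so U/(E+U) = s/(s+f).
u* = 0.92 / (0.92 + 40.3) = 0.92 / 41.22 = 2.23%.

Steady-state unemployment rate ≈ 2.23%.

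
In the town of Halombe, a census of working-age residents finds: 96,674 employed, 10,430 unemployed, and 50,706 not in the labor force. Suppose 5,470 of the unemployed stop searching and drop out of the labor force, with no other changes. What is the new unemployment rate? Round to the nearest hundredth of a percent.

New unemployment rate ≈ 4.88%.

Initially, labor force = 96,674 + 10,430 = 107,104, so u = 10,430/107,104 = 9.74%.
After the change, unemployed and labor force both fall by 5,470 → E = 96,674, U = 4,960, labor force = 101,634.
New unemployment rate = 4,960 / 101,634 = 4.88%.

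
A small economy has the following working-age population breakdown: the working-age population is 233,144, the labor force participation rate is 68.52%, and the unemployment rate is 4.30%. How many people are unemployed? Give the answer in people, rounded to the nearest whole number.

About 6,869 are unemployed.

Labor force = 0.6852 × 233,144 = 159,750.
Unemployed = 0.0430 × 159,750 ≈ 6,869.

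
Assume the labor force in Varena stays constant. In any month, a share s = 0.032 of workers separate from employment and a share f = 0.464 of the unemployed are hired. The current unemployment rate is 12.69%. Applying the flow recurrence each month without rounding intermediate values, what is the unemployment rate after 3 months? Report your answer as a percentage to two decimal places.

Unemployment rate after three months ≈ 7.25%.

With a fixed labor force, u_{t+1} = u_t + s·(1−u_t) − f·u_t = u_t·(1−s−f) + s.
Here 1−s−f = 0.504 and s = 0.032.
u_1 = 0.126900 × 0.504 + 0.032 = 0.095958.
u_2 = 0.095958 × 0.504 + 0.032 = 0.080363.
u_3 = 0.080363 × 0.504 + 0.032 = 0.072503.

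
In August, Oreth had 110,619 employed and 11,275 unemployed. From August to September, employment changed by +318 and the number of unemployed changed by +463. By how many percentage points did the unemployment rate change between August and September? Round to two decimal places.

August: labor force = 110,619 + 11,275 = 121,894; u = 11,275/121,894 = 9.25%.
September: labor force = 110,937 + 11,738 = 122,675; u = 11,738/122,675 = 9.57%.
Change = 9.57% − 9.25% = +0.32 pp.

The unemployment rate changed by +0.32 percentage points.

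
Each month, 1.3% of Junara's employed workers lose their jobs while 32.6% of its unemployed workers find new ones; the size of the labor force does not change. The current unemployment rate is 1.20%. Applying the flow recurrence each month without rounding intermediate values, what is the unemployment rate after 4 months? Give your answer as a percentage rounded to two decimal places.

With a fixed labor force, u_{t+1} = u_t + s·(1−u_t) − f·u_t = u_t·(1−s−f) + s.
Here 1−s−f = 0.661 and s = 0.013.
u_1 = 0.012000 × 0.661 + 0.013 = 0.020932.
u_2 = 0.020932 × 0.661 + 0.013 = 0.026836.
u_3 = 0.026836 × 0.661 + 0.013 = 0.030739.
u_4 = 0.030739 × 0.661 + 0.013 = 0.033318.

Unemployment rate after four months ≈ 3.33%.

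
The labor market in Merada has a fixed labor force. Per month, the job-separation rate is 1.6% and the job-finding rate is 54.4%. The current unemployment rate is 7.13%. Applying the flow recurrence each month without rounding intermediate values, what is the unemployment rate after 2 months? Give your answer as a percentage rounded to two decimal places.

Unemployment rate after two months ≈ 3.68%.

With a fixed labor force, u_{t+1} = u_t + s·(1−u_t) − f·u_t = u_t·(1−s−f) + s.
Here 1−s−f = 0.440 and s = 0.016.
u_1 = 0.071300 × 0.440 + 0.016 = 0.047372.
u_2 = 0.047372 × 0.440 + 0.016 = 0.036844.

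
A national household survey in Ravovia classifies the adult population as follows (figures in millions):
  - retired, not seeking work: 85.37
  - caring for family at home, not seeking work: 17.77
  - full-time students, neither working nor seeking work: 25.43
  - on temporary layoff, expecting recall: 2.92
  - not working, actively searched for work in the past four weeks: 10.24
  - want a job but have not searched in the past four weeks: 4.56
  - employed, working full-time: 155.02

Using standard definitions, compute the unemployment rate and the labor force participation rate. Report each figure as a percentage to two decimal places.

Unemployment rate ≈ 7.82%; labor force participation rate ≈ 55.82%.

Employed = 155.02 million.
Unemployed = 2.92 + 10.24 = 13.16 million (jobless and actively searching, or on temporary layoff).
Labor force = 155.02 + 13.16 = 168.18 million.
Not in labor force = 85.37 + 17.77 + 25.43 + 4.56 = 133.13 million (those not working and not actively searching are outside the labor force — including those who want a job but have given up searching).
Civilian working-age population = 168.18 + 133.13 = 301.31 million.
Unemployment rate = 13.16 / 168.18 = 7.82%.
Labor force participation rate = 168.18 / 301.31 = 55.82%.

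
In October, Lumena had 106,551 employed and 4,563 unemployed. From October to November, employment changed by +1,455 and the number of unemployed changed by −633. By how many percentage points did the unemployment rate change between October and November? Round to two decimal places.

October: labor force = 106,551 + 4,563 = 111,114; u = 4,563/111,114 = 4.11%.
November: labor force = 108,006 + 3,930 = 111,936; u = 3,930/111,936 = 3.51%.
Change = 3.51% − 4.11% = −0.60 pp.

The unemployment rate changed by −0.60 percentage points.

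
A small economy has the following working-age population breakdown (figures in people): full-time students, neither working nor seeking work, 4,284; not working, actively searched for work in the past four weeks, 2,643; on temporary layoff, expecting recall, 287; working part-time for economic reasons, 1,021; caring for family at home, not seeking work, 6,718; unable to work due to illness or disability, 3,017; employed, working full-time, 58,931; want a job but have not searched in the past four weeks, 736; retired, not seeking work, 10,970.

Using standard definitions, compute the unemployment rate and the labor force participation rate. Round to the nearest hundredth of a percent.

Unemployment rate ≈ 4.66%; labor force participation rate ≈ 70.97%.

Employed = 1,021 + 58,931 = 59,952 (anyone who worked, including part-time for economic reasons, counts as employed).
Unemployed = 2,643 + 287 = 2,930 (jobless and actively searching, or on temporary layoff).
Labor force = 59,952 + 2,930 = 62,882.
Not in labor force = 4,284 + 6,718 + 3,017 + 736 + 10,970 = 25,725 (those not working and not actively searching are outside the labor force — including those who want a job but have given up searching).
Civilian working-age population = 62,882 + 25,725 = 88,607.
Unemployment rate = 2,930 / 62,882 = 4.66%.
Labor force participation rate = 62,882 / 88,607 = 70.97%.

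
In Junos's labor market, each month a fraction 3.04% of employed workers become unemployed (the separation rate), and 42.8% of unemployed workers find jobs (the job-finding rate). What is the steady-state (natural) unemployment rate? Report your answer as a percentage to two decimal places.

Steady-state unemployment rate ≈ 6.63%.

At steady state the flows balance: s·E = f·U, so U/(E+U) = s/(s+f).
u* = 3.04 / (3.04 + 42.8) = 3.04 / 45.84 = 6.63%.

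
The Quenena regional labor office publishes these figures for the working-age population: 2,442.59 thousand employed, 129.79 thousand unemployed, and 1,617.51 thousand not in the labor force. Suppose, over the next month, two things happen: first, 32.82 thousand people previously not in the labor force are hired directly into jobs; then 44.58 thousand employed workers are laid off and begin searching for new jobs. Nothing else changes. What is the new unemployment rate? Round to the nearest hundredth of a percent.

Initially, labor force = 2,442.59 + 129.79 = 2,572.38 thousand, so u = 129.79/2,572.38 = 5.05%.
After the first change, employed and labor force both rise by 32.82; unemployed unchanged → E = 2,475.41, U = 129.79, labor force = 2,605.20 thousand.
After the second change, employed falls and unemployed rises by 44.58; labor force unchanged → E = 2,430.83, U = 174.37, labor force = 2,605.20 thousand.
New unemployment rate = 174.37 / 2,605.20 = 6.69%.

New unemployment rate ≈ 6.69%.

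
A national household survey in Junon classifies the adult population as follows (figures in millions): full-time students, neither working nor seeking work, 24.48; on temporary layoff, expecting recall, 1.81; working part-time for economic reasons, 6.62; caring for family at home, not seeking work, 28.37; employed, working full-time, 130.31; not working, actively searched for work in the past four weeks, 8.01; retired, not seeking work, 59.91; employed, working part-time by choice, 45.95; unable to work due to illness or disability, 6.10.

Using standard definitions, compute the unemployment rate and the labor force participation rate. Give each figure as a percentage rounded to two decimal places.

Unemployment rate ≈ 5.10%; labor force participation rate ≈ 61.85%.

Employed = 6.62 + 130.31 + 45.95 = 182.88 million (anyone who worked, including part-time for economic reasons, counts as employed).
Unemployed = 1.81 + 8.01 = 9.82 million (jobless and actively searching, or on temporary layoff).
Labor force = 182.88 + 9.82 = 192.70 million.
Not in labor force = 24.48 + 28.37 + 59.91 + 6.10 = 118.86 million (those not working and not actively searching are outside the labor force).
Civilian working-age population = 192.70 + 118.86 = 311.56 million.
Unemployment rate = 9.82 / 192.70 = 5.10%.
Labor force participation rate = 192.70 / 311.56 = 61.85%.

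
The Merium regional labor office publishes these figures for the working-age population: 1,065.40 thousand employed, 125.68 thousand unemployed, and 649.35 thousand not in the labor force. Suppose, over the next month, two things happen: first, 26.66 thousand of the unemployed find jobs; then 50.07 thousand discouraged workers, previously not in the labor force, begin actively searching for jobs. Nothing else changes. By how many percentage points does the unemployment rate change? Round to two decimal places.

The unemployment rate changes by +1.46 percentage points.

Initially, labor force = 1,065.40 + 125.68 = 1,191.08 thousand, so u = 125.68/1,191.08 = 10.55%.
After the first change, unemployed falls and employed rises by 26.66; labor force unchanged → E = 1,092.06, U = 99.02, labor force = 1,191.08 thousand.
After the second change, unemployed and labor force both rise by 50.07 → E = 1,092.06, U = 149.09, labor force = 1,241.15 thousand.
New unemployment rate = 149.09 / 1,241.15 = 12.01%.
Change = 12.01% − 10.55% = +1.46 percentage points.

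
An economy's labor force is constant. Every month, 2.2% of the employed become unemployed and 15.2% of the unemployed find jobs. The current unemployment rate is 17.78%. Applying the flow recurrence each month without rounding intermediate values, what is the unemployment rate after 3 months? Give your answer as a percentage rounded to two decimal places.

With a fixed labor force, u_{t+1} = u_t + s·(1−u_t) − f·u_t = u_t·(1−s−f) + s.
Here 1−s−f = 0.826 and s = 0.022.
u_1 = 0.177800 × 0.826 + 0.022 = 0.168863.
u_2 = 0.168863 × 0.826 + 0.022 = 0.161481.
u_3 = 0.161481 × 0.826 + 0.022 = 0.155383.

Unemployment rate after three months ≈ 15.54%.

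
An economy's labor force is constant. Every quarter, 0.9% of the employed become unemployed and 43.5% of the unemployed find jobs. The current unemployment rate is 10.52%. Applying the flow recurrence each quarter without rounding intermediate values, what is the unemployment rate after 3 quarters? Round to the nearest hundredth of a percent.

Unemployment rate after three quarters ≈ 3.49%.

With a fixed labor force, u_{t+1} = u_t + s·(1−u_t) − f·u_t = u_t·(1−s−f) + s.
Here 1−s−f = 0.556 and s = 0.009.
u_1 = 0.105200 × 0.556 + 0.009 = 0.067491.
u_2 = 0.067491 × 0.556 + 0.009 = 0.046525.
u_3 = 0.046525 × 0.556 + 0.009 = 0.034868.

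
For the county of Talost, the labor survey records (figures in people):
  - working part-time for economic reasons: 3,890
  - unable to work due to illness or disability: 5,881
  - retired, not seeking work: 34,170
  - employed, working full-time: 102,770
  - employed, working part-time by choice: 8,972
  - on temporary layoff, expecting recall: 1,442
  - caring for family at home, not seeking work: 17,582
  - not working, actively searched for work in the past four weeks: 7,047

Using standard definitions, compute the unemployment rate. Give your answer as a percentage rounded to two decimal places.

Unemployment rate ≈ 6.84%.

Employed = 3,890 + 102,770 + 8,972 = 115,632 (anyone who worked, including part-time for economic reasons, counts as employed).
Unemployed = 1,442 + 7,047 = 8,489 (jobless and actively searching, or on temporary layoff).
Labor force = 115,632 + 8,489 = 124,121.
Unemployment rate = 8,489 / 124,121 = 6.84%.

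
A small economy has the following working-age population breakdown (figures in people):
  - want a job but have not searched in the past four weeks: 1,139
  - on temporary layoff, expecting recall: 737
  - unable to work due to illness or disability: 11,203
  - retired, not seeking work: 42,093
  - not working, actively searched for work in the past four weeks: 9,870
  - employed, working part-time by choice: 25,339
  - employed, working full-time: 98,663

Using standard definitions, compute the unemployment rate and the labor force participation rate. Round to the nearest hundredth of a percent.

Employed = 25,339 + 98,663 = 124,002.
Unemployed = 737 + 9,870 = 10,607 (jobless and actively searching, or on temporary layoff).
Labor force = 124,002 + 10,607 = 134,609.
Not in labor force = 1,139 + 11,203 + 42,093 = 54,435 (those not working and not actively searching are outside the labor force — including those who want a job but have given up searching).
Civilian working-age population = 134,609 + 54,435 = 189,044.
Unemployment rate = 10,607 / 134,609 = 7.88%.
Labor force participation rate = 134,609 / 189,044 = 71.21%.

Unemployment rate ≈ 7.88%; labor force participation rate ≈ 71.21%.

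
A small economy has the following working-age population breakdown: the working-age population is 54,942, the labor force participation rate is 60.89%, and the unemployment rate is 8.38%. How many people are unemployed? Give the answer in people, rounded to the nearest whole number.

About 2,803 are unemployed.

Labor force = 0.6089 × 54,942 = 33,454.
Unemployed = 0.0838 × 33,454 ≈ 2,803.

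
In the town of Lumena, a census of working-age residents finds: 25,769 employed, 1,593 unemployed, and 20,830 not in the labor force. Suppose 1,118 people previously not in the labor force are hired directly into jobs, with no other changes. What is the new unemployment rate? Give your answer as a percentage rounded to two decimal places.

Initially, labor force = 25,769 + 1,593 = 27,362, so u = 1,593/27,362 = 5.82%.
After the change, employed and labor force both rise by 1,118; unemployed unchanged → E = 26,887, U = 1,593, labor force = 28,480.
New unemployment rate = 1,593 / 28,480 = 5.59%.

New unemployment rate ≈ 5.59%.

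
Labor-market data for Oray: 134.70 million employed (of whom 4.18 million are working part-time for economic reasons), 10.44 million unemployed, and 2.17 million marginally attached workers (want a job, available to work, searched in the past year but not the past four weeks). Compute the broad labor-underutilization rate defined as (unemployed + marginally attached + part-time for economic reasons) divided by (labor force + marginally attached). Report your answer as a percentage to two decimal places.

Broad underutilization rate ≈ 11.40%.

Labor force = 134.70 + 10.44 = 145.14 million.
Numerator = 10.44 + 2.17 + 4.18 = 16.79 million.
Denominator = 145.14 + 2.17 = 147.31 million.
Broad rate = 16.79 / 147.31 = 11.40%.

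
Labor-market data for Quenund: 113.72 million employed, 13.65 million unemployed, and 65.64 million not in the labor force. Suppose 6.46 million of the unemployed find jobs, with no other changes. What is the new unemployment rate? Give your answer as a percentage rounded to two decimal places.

New unemployment rate ≈ 5.64%.

Initially, labor force = 113.72 + 13.65 = 127.37 million, so u = 13.65/127.37 = 10.72%.
After the change, unemployed falls and employed rises by 6.46; labor force unchanged → E = 120.18, U = 7.19, labor force = 127.37 million.
New unemployment rate = 7.19 / 127.37 = 5.64%.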